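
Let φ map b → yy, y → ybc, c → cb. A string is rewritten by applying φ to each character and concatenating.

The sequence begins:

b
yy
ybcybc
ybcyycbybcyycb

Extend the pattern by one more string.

Rewriting the 14 symbols of ybcyycbybcyycb one by one yields ybc yy cb ybc ybc cb yy ybc yy cb ybc ybc cb yy; concatenated:

ybcyycbybcybccbyyybcyycbybcybccbyy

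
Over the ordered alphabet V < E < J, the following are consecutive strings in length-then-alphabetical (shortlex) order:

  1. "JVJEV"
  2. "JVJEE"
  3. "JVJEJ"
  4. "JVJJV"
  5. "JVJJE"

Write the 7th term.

JEVVV

Stepping forward 2 times from JVJJE: JVJJE → JVJJJ, then the target.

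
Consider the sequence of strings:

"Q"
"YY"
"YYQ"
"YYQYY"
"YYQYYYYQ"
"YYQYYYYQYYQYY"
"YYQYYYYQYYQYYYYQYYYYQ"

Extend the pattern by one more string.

From term 3 onward, concatenate the last term with the second-to-last: YY·Q = YYQ, YYQ·YY = YYQYY, …
The next term joins YYQYYYYQYYQYYYYQYYYYQ and YYQYYYYQYYQYY.

YYQYYYYQYYQYYYYQYYYYQYYQYYYYQYYQYY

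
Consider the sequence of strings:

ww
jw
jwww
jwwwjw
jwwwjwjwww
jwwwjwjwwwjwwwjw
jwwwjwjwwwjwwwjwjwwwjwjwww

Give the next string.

jwwwjwjwwwjwwwjwjwwwjwjwwwjwwwjwjwwwjwwwjw

From term 3 onward, concatenate the last term with the second-to-last: jw·ww = jwww, jwww·jw = jwwwjw, …
So term 8 is jwwwjwjwwwjwwwjwjwwwjwjwww·jwwwjwjwwwjwwwjw.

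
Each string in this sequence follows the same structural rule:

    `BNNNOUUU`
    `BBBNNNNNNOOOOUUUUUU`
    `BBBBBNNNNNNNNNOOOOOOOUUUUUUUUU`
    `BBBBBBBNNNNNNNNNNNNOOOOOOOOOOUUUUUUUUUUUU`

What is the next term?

Each string has the form B^{2n-1} N^{3n} O^{3n-2} U^{3n} (n = 1, 2, …).
At n = 5 the blocks have lengths 9, 15, 13, 15.

BBBBBBBBBNNNNNNNNNNNNNNNOOOOOOOOOOOOOUUUUUUUUUUUUUUU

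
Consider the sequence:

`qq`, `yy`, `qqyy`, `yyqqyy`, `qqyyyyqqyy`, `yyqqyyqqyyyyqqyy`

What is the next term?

Each term (from the third on) is the two preceding terms concatenated in order: term 3 = qq·yy = qqyy.
So term 7 is qqyyyyqqyy·yyqqyyqqyyyyqqyy.

qqyyyyqqyyyyqqyyqqyyyyqqyy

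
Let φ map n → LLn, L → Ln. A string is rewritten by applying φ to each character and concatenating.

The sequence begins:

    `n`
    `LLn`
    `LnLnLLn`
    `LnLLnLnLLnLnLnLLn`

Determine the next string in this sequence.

Rewriting the 17 symbols of LnLLnLnLLnLnLnLLn one by one yields Ln LLn Ln Ln LLn Ln LLn Ln Ln LLn Ln LLn Ln LLn Ln Ln LLn; concatenated:

LnLLnLnLnLLnLnLLnLnLnLLnLnLLnLnLLnLnLnLLn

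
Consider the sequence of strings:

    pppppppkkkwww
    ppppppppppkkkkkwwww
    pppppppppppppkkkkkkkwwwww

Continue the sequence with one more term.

The n-th term is 3n+1 p's then 2n-1 k's then n+1 w's, where the shown terms are n = 2, 3, 4.
At n = 5 the blocks have lengths 16, 9, 6.

ppppppppppppppppkkkkkkkkkwwwwww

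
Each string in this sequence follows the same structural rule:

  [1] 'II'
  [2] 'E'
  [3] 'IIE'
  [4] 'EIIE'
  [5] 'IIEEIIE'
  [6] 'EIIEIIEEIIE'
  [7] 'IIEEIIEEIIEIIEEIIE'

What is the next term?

Each term (from the third on) is the two preceding terms concatenated in order: term 3 = II·E = IIE.
The next term joins EIIEIIEEIIE and IIEEIIEEIIEIIEEIIE.

EIIEIIEEIIEIIEEIIEEIIEIIEEIIE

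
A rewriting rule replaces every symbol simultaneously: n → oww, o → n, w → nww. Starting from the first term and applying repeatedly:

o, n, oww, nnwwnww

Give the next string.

owwowwnwwnwwowwnwwnww

Apply φ to nnwwnww symbol by symbol: n→oww, n→oww, w→nww, w→nww, n→oww, w→nww, w→nww; joined: oww oww nww nww oww nww nww.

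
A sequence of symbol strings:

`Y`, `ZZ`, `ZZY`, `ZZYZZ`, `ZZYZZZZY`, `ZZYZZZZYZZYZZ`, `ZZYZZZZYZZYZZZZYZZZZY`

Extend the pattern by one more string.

ZZYZZZZYZZYZZZZYZZZZYZZYZZZZYZZYZZ

This is a Fibonacci-style word recurrence s(k) = s(k−1)·s(k−2): e.g. ZZ·Y = ZZY.
The next term joins ZZYZZZZYZZYZZZZYZZZZY and ZZYZZZZYZZYZZ.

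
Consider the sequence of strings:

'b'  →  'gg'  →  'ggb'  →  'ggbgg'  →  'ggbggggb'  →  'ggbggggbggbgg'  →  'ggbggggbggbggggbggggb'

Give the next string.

ggbggggbggbggggbggggbggbggggbggbgg

From term 3 onward, concatenate the last term with the second-to-last: gg·b = ggb, ggb·gg = ggbgg, …
The next term joins ggbggggbggbggggbggggb and ggbggggbggbgg.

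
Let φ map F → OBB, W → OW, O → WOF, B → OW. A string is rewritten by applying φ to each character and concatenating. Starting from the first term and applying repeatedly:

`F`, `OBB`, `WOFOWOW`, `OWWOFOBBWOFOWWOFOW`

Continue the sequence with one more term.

Applying the rule to each of the 18 symbols of OWWOFOBBWOFOWWOFOW gives the pieces WOF OW OW WOF OBB WOF OW OW OW WOF OBB WOF OW OW WOF OBB WOF OW, which concatenate to the answer.

WOFOWOWWOFOBBWOFOWOWOWWOFOBBWOFOWOWWOFOBBWOFOW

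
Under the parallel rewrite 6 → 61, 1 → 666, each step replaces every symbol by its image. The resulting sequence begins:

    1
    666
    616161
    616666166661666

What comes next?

Replace each of the 15 characters of 616666166661666 in place — 61 666 61 61 61 61 666 61 61 61 61 666 61 61 61 — and concatenate.

616666161616166661616161666616161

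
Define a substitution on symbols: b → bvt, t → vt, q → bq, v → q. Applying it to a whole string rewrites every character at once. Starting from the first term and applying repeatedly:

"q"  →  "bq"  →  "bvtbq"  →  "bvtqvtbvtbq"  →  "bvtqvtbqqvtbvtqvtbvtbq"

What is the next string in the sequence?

Applying the rule to each of the 22 symbols of bvtqvtbqqvtbvtqvtbvtbq gives the pieces bvt q vt bq q vt bvt bq bq q vt bvt q vt bq q vt bvt q vt bvt bq, which concatenate to the answer.

bvtqvtbqqvtbvtbqbqqvtbvtqvtbqqvtbvtqvtbvtbq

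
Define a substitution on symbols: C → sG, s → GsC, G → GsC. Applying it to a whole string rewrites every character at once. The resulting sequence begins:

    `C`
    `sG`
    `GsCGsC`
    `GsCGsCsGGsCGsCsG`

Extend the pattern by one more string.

φ(GsCGsCsGGsCGsCsG) expands symbol-by-symbol to GsC GsC sG GsC GsC sG GsC GsC GsC GsC sG GsC GsC sG GsC GsC; joining the 16 pieces gives the next term.

GsCGsCsGGsCGsCsGGsCGsCGsCGsCsGGsCGsCsGGsCGsC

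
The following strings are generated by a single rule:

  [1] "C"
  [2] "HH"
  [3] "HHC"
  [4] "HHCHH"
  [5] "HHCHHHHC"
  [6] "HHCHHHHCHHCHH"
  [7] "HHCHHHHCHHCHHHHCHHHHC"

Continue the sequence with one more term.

HHCHHHHCHHCHHHHCHHHHCHHCHHHHCHHCHH

Each term (from the third on) is the previous term followed by the one before it: term 3 = HH·C = HHC.
Continuing: HHCHHHHCHHCHHHHCHHHHC · HHCHHHHCHHCHH gives term 8.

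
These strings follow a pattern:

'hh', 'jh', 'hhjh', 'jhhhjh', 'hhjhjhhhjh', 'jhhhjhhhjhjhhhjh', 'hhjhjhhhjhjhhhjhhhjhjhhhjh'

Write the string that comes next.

This is a Fibonacci-style word recurrence s(k) = s(k−2)·s(k−1): e.g. hh·jh = hhjh.
Continuing: jhhhjhhhjhjhhhjh · hhjhjhhhjhjhhhjhhhjhjhhhjh gives term 8.

jhhhjhhhjhjhhhjhhhjhjhhhjhjhhhjhhhjhjhhhjh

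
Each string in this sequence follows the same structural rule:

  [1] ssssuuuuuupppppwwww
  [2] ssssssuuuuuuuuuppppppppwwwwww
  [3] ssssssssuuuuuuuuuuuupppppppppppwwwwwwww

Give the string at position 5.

ssssssssssssuuuuuuuuuuuuuuuuuupppppppppppppppppwwwwwwwwwwww

Reading off run lengths: s runs 4, 6, 8; u runs 6, 9, 12; p runs 5, 8, 11; w runs 4, 6, 8 — each is linear in n, where the shown terms are n = 2, 3, 4.
Setting n = 6 gives 12, 18, 17, 12 characters in each block.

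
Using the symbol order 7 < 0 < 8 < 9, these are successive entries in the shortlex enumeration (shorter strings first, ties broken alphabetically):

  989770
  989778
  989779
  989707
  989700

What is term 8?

Stepping forward 3 times from 989700: 989700 → 989708 → 989709, then the target.

989787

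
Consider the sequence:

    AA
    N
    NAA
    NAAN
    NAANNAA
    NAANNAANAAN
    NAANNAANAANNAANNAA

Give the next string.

NAANNAANAANNAANNAANAANNAANAAN

This is a Fibonacci-style word recurrence s(k) = s(k−1)·s(k−2): e.g. N·AA = NAA.
The next term joins NAANNAANAANNAANNAA and NAANNAANAAN.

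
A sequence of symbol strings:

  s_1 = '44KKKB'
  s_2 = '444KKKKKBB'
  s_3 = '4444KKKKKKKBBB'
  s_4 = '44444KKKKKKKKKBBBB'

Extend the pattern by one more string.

444444KKKKKKKKKKKBBBBB

Reading off run lengths: 4 runs 2, 3, 4, 5; K runs 3, 5, 7, 9; B runs 1, 2, 3, 4 — each is linear in n, where the shown terms are n = 2, 3, 4, 5.
At n = 6 the blocks have lengths 6, 11, 5.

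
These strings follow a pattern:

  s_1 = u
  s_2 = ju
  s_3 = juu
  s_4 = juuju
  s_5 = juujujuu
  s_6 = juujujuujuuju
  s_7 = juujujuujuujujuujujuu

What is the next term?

juujujuujuujujuujujuujuujujuujuuju

This is a Fibonacci-style word recurrence s(k) = s(k−1)·s(k−2): e.g. ju·u = juu.
The next term joins juujujuujuujujuujujuu and juujujuujuuju.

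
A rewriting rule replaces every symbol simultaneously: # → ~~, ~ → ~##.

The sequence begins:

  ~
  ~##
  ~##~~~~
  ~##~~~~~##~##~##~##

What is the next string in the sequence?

~##~~~~~##~##~##~##~##~~~~~##~~~~~##~~~~~##~~~~

Applying the rule to each of the 19 symbols of ~##~~~~~##~##~##~## gives the pieces ~## ~~ ~~ ~## ~## ~## ~## ~## ~~ ~~ ~## ~~ ~~ ~## ~~ ~~ ~## ~~ ~~, which concatenate to the answer.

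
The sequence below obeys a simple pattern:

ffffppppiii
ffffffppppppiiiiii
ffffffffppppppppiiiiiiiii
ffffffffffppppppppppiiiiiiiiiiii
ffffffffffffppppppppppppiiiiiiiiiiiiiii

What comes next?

Term n consists of 2n+2 f's, followed by 2n+2 p's, followed by 3n i's (n = 1, 2, …).
At n = 6 the blocks have lengths 14, 14, 18.

ffffffffffffffppppppppppppppiiiiiiiiiiiiiiiiii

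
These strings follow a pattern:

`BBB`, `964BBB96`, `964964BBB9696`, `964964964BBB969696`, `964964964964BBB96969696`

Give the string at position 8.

964964964964964964964BBB96969696969696

Each term wraps the previous one in 964 on the left and 96 on the right.
From 964964964964BBB96969696, 3 further steps: 964964964964BBB96969696 → 964964964964964BBB9696969696 → 964964964964964964BBB969696969696 → (answer).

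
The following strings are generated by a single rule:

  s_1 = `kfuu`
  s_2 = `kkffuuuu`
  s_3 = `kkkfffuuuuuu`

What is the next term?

kkkkffffuuuuuuuu

Reading off run lengths: k runs 1, 2, 3; f runs 1, 2, 3; u runs 2, 4, 6 — each is linear in n (n = 1, 2, …).
For the next term, n = 4, so the run lengths are 4, 4, 8.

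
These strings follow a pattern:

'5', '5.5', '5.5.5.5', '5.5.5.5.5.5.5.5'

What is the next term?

Every step duplicates the string with '.' between the halves.
So the next term is two copies of 5.5.5.5.5.5.5.5 with '.' between the halves.

5.5.5.5.5.5.5.5.5.5.5.5.5.5.5.5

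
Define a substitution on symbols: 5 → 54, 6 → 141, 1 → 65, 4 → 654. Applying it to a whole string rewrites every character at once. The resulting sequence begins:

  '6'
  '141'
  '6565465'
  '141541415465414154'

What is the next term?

65654655465465654655465414154654656546554654

Applying the rule to each of the 18 symbols of 141541415465414154 gives the pieces 65 654 65 54 654 65 654 65 54 654 141 54 654 65 654 65 54 654, which concatenate to the answer.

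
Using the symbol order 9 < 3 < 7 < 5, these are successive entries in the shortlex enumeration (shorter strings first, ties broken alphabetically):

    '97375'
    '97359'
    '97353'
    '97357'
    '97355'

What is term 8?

97797

Advancing 3 positions from 97355 through 97355 → 97799 → 97793 reaches term 8.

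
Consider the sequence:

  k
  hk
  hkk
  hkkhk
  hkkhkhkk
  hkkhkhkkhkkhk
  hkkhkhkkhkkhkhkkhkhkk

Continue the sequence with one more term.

hkkhkhkkhkkhkhkkhkhkkhkkhkhkkhkkhk

From term 3 onward, concatenate the last term with the second-to-last: hk·k = hkk, hkk·hk = hkkhk, …
So term 8 is hkkhkhkkhkkhkhkkhkhkk·hkkhkhkkhkkhk.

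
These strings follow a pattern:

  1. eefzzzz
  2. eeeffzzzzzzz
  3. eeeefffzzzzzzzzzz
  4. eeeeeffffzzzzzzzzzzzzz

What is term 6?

eeeeeeeffffffzzzzzzzzzzzzzzzzzzz

The n-th term is n+1 e's then n f's then 3n+1 z's (n = 1, 2, …).
At n = 6 the blocks have lengths 7, 6, 19.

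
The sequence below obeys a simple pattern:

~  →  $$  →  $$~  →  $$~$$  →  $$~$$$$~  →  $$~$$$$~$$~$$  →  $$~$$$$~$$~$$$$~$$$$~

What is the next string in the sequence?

Each term (from the third on) is the previous term followed by the one before it: term 3 = $$·~ = $$~.
The next term joins $$~$$$$~$$~$$$$~$$$$~ and $$~$$$$~$$~$$.

$$~$$$$~$$~$$$$~$$$$~$$~$$$$~$$~$$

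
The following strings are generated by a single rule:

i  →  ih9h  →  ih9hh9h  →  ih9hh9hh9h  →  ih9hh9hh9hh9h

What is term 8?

Every step adds h9h to the end: s(k+1) = s(k)·h9h.
From ih9hh9hh9hh9h, 3 further steps: ih9hh9hh9hh9h → ih9hh9hh9hh9hh9h → ih9hh9hh9hh9hh9hh9h → (answer).

ih9hh9hh9hh9hh9hh9hh9h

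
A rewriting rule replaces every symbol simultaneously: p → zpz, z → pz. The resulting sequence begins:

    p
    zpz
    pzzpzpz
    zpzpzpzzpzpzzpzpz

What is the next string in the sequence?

pzzpzpzzpzpzzpzpzpzzpzpzzpzpzpzzpzpzzpzpz

Applying the rule to each of the 17 symbols of zpzpzpzzpzpzzpzpz gives the pieces pz zpz pz zpz pz zpz pz pz zpz pz zpz pz pz zpz pz zpz pz, which concatenate to the answer.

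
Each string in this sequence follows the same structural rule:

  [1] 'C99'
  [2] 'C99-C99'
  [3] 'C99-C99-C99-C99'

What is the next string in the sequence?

s(k+1) = s(k)·-·s(k) — each term doubles the last with '-' between the halves.
One more doubling of C99-C99-C99-C99 gives the answer.

C99-C99-C99-C99-C99-C99-C99-C99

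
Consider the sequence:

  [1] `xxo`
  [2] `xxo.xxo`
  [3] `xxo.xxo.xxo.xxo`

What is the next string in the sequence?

xxo.xxo.xxo.xxo.xxo.xxo.xxo.xxo

Every step duplicates the string with '.' between the halves.
So the next term is two copies of xxo.xxo.xxo.xxo with '.' between the halves.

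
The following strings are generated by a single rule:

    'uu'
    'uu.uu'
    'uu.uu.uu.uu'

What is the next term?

s(k+1) = s(k)·.·s(k) — each term doubles the last with '.' between the halves.
Doubling uu.uu.uu.uu with '.' between the halves:

uu.uu.uu.uu.uu.uu.uu.uu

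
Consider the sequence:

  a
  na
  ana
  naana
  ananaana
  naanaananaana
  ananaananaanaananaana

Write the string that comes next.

naanaananaanaananaananaanaananaana

This is a Fibonacci-style word recurrence s(k) = s(k−2)·s(k−1): e.g. a·na = ana.
The next term joins naanaananaana and ananaananaanaananaana.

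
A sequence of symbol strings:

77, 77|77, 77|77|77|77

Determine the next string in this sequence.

s(k+1) = s(k)·|·s(k) — each term doubles the last with '|' between the halves.
One more doubling of 77|77|77|77 gives the answer.

77|77|77|77|77|77|77|77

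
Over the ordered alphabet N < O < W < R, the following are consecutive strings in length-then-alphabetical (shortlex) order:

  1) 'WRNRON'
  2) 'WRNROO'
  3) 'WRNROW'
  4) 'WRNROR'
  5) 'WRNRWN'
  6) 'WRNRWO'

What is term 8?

WRNRWR

Continuing the enumeration 2 steps past WRNRWO: WRNRWO → WRNRWW → (answer).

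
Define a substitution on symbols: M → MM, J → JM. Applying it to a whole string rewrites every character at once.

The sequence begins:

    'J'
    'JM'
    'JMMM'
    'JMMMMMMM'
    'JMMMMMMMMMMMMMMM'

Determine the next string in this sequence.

Replace each of the 16 characters of JMMMMMMMMMMMMMMM in place — JM MM MM MM MM MM MM MM MM MM MM MM MM MM MM MM — and concatenate.

JMMMMMMMMMMMMMMMMMMMMMMMMMMMMMMM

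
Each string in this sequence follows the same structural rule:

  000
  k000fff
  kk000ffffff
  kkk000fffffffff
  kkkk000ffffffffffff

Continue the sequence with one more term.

Each term wraps the previous one in k on the left and fff on the right.
Applying this once more to kkkk000ffffffffffff:

kkkkk000fffffffffffffff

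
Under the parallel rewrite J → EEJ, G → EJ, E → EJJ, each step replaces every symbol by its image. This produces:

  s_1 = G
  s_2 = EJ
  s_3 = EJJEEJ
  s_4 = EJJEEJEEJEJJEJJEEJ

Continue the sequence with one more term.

EJJEEJEEJEJJEJJEEJEJJEJJEEJEJJEEJEEJEJJEEJEEJEJJEJJEEJ

Replace each of the 18 characters of EJJEEJEEJEJJEJJEEJ in place — EJJ EEJ EEJ EJJ EJJ EEJ EJJ EJJ EEJ EJJ EEJ EEJ EJJ EEJ EEJ EJJ EJJ EEJ — and concatenate.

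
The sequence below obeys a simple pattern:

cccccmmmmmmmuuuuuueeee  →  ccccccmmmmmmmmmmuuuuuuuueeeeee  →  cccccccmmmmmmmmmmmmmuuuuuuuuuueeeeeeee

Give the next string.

The n-th term is n+2 c's then 3n-2 m's then 2n u's then 2n-2 e's, where the shown terms are n = 3, 4, 5.
At n = 6 the blocks have lengths 8, 16, 12, 10.

ccccccccmmmmmmmmmmmmmmmmuuuuuuuuuuuueeeeeeeeee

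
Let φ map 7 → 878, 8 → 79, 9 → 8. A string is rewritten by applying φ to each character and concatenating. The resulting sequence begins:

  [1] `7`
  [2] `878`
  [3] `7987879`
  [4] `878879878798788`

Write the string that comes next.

Rewriting the 15 symbols of 878879878798788 one by one yields 79 878 79 79 878 8 79 878 79 878 8 79 878 79 79; concatenated:

798787979878879878798788798787979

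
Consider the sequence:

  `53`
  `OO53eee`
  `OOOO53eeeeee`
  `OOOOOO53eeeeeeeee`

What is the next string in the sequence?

Each term wraps the previous one in OO on the left and eee on the right.
Applying this once more to OOOOOO53eeeeeeeee:

OOOOOOOO53eeeeeeeeeeee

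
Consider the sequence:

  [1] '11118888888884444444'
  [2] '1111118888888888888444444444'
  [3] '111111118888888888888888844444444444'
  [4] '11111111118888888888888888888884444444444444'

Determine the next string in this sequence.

1111111111118888888888888888888888888444444444444444

Reading off run lengths: 1 runs 4, 6, 8, 10; 8 runs 9, 13, 17, 21; 4 runs 7, 9, 11, 13 — each is linear in n, where the shown terms are n = 2, 3, 4, 5.
Setting n = 6 gives 12, 25, 15 characters in each block.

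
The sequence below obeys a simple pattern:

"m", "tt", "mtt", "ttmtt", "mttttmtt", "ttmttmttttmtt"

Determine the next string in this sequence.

mttttmttttmttmttttmtt

From term 3 onward, concatenate the second-to-last term with the last: m·tt = mtt, tt·mtt = ttmtt, …
The next term joins mttttmtt and ttmttmttttmtt.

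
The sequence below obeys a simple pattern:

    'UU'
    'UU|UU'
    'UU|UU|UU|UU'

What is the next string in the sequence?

Each string is two copies of the previous one joined by '|'.
One more doubling of UU|UU|UU|UU gives the answer.

UU|UU|UU|UU|UU|UU|UU|UU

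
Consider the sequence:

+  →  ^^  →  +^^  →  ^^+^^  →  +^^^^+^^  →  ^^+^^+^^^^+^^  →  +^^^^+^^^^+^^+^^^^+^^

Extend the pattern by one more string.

From term 3 onward, concatenate the second-to-last term with the last: +·^^ = +^^, ^^·+^^ = ^^+^^, …
The next term joins ^^+^^+^^^^+^^ and +^^^^+^^^^+^^+^^^^+^^.

^^+^^+^^^^+^^+^^^^+^^^^+^^+^^^^+^^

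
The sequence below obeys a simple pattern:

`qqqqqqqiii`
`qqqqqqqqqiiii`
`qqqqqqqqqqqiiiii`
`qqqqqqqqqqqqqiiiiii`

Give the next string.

Term n consists of 2n+1 q's, followed by n i's, where the shown terms are n = 3, 4, 5, 6.
Setting n = 7 gives 15, 7 characters in each block.

qqqqqqqqqqqqqqqiiiiiii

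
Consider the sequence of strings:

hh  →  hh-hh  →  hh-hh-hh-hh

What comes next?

Every step duplicates the string with '-' between the halves.
Doubling hh-hh-hh-hh with '-' between the halves:

hh-hh-hh-hh-hh-hh-hh-hh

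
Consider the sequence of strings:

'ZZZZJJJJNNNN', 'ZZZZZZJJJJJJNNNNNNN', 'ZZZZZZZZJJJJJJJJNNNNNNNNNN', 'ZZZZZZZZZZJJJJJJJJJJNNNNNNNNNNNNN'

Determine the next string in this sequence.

ZZZZZZZZZZZZJJJJJJJJJJJJNNNNNNNNNNNNNNNN

Each string has the form Z^{2n} J^{2n} N^{3n-2}, where the shown terms are n = 2, 3, 4, 5.
For the next term, n = 6, so the run lengths are 12, 12, 16.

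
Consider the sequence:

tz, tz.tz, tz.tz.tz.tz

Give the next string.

tz.tz.tz.tz.tz.tz.tz.tz

Every step duplicates the string with '.' between the halves.
So the next term is two copies of tz.tz.tz.tz with '.' between the halves.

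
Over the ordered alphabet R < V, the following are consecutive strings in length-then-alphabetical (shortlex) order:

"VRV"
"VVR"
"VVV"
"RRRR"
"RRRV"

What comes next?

RRVR

Find the rightmost character of RRRV below V, bump it to the next letter, and reset everything to its right to R.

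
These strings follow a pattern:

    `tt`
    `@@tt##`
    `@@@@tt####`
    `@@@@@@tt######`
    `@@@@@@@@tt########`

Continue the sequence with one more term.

@@@@@@@@@@tt##########

Each term wraps the previous one in @@ on the left and ## on the right.
One more step from @@@@@@@@tt######## gives the answer.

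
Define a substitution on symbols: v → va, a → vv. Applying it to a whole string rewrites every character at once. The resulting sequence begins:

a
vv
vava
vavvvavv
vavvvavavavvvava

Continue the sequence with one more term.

vavvvavavavvvavvvavvvavavavvvavv

Replace each of the 16 characters of vavvvavavavvvava in place — va vv va va va vv va vv va vv va va va vv va vv — and concatenate.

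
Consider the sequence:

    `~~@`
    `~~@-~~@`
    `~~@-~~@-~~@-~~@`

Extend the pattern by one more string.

~~@-~~@-~~@-~~@-~~@-~~@-~~@-~~@

Each string is two copies of the previous one joined by '-'.
So the next term is two copies of ~~@-~~@-~~@-~~@ with '-' between the halves.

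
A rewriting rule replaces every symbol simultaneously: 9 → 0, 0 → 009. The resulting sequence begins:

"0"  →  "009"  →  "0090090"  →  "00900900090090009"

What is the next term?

00900900090090009009009000900900090090090

φ(00900900090090009) expands symbol-by-symbol to 009 009 0 009 009 0 009 009 009 0 009 009 0 009 009 009 0; joining the 17 pieces gives the next term.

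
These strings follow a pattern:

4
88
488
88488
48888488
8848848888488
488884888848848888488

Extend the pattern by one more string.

8848848888488488884888848848888488

This is a Fibonacci-style word recurrence s(k) = s(k−2)·s(k−1): e.g. 4·88 = 488.
The next term joins 8848848888488 and 488884888848848888488.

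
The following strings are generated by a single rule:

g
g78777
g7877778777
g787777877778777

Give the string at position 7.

Each term is the previous one with 78777 appended.
From g787777877778777, 3 further steps: g787777877778777 → g78777787777877778777 → g7877778777787777877778777 → (answer).

g787777877778777787777877778777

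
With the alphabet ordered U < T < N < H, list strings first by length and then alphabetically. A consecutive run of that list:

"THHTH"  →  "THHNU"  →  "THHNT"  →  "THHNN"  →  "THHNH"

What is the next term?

THHHU

The successor of THHNH increments the rightmost position that isn't already H and resets every position after it to U.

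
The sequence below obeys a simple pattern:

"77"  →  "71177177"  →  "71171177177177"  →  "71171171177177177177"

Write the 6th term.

Every step adds 711 to the front and 177 to the end of the previous string.
From 71171171177177177177, 2 further steps: 71171171177177177177 → 71171171171177177177177177 → (answer).

71171171171171177177177177177177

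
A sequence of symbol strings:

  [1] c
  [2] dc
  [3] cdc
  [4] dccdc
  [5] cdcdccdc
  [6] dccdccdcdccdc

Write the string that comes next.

Each term (from the third on) is the two preceding terms concatenated in order: term 3 = c·dc = cdc.
So term 7 is cdcdccdc·dccdccdcdccdc.

cdcdccdcdccdccdcdccdc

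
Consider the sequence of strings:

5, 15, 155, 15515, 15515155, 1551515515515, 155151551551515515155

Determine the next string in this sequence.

From term 3 onward, concatenate the last term with the second-to-last: 15·5 = 155, 155·15 = 15515, …
So term 8 is 155151551551515515155·1551515515515.

1551515515515155151551551515515515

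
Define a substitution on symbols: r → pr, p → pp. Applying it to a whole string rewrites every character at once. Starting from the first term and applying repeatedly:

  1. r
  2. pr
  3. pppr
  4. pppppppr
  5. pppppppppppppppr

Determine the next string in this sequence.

Rewriting the 16 symbols of pppppppppppppppr one by one yields pp pp pp pp pp pp pp pp pp pp pp pp pp pp pp pr; concatenated:

pppppppppppppppppppppppppppppppr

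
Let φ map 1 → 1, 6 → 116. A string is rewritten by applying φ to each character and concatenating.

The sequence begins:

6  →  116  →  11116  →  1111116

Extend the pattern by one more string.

Expanding 1111116: 1→1, 1→1, 1→1, 1→1, 1→1, 1→1, 6→116. Concatenated: 1 1 1 1 1 1 116.

111111116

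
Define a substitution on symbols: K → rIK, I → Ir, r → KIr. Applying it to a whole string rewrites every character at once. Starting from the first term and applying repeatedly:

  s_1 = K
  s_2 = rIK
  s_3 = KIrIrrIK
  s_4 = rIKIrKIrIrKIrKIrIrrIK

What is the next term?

KIrIrrIKIrKIrrIKIrKIrIrKIrrIKIrKIrrIKIrKIrIrKIrKIrIrrIK

φ(rIKIrKIrIrKIrKIrIrrIK) expands symbol-by-symbol to KIr Ir rIK Ir KIr rIK Ir KIr Ir KIr rIK Ir KIr rIK Ir KIr Ir KIr KIr Ir rIK; joining the 21 pieces gives the next term.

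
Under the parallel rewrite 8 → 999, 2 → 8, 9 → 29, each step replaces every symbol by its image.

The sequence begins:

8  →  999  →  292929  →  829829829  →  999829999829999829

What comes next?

Applying the rule to each of the 18 symbols of 999829999829999829 gives the pieces 29 29 29 999 8 29 29 29 29 999 8 29 29 29 29 999 8 29, which concatenate to the answer.

292929999829292929999829292929999829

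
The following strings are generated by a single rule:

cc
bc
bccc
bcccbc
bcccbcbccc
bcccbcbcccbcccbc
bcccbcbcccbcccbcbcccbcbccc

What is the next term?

This is a Fibonacci-style word recurrence s(k) = s(k−1)·s(k−2): e.g. bc·cc = bccc.
So term 8 is bcccbcbcccbcccbcbcccbcbccc·bcccbcbcccbcccbc.

bcccbcbcccbcccbcbcccbcbcccbcccbcbcccbcccbc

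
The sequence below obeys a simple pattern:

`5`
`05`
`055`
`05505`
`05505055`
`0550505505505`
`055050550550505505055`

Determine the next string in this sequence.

Each term (from the third on) is the previous term followed by the one before it: term 3 = 05·5 = 055.
So term 8 is 055050550550505505055·0550505505505.

0550505505505055050550550505505505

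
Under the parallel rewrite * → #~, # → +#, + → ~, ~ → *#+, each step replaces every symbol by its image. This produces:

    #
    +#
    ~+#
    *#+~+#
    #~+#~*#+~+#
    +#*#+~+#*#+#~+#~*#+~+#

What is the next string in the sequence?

~+##~+#~*#+~+##~+#~+#*#+~+#*#+#~+#~*#+~+#

φ(+#*#+~+#*#+#~+#~*#+~+#) expands symbol-by-symbol to ~ +# #~ +# ~ *#+ ~ +# #~ +# ~ +# *#+ ~ +# *#+ #~ +# ~ *#+ ~ +#; joining the 22 pieces gives the next term.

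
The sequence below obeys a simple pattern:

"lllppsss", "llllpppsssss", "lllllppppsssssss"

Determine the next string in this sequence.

llllllpppppsssssssss

The n-th term is n+1 l's then n p's then 2n-1 s's, where the shown terms are n = 2, 3, 4.
Setting n = 5 gives 6, 5, 9 characters in each block.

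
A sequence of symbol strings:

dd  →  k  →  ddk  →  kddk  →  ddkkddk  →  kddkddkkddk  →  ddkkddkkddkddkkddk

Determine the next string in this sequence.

kddkddkkddkddkkddkkddkddkkddk

From term 3 onward, concatenate the second-to-last term with the last: dd·k = ddk, k·ddk = kddk, …
The next term joins kddkddkkddk and ddkkddkkddkddkkddk.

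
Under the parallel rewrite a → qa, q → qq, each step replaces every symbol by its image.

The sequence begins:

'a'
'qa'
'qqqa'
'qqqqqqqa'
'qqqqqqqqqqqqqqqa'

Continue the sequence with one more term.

φ(qqqqqqqqqqqqqqqa) expands symbol-by-symbol to qq qq qq qq qq qq qq qq qq qq qq qq qq qq qq qa; joining the 16 pieces gives the next term.

qqqqqqqqqqqqqqqqqqqqqqqqqqqqqqqa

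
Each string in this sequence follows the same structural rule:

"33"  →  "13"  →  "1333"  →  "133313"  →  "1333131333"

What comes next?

From term 3 onward, concatenate the last term with the second-to-last: 13·33 = 1333, 1333·13 = 133313, …
So term 6 is 1333131333·133313.

1333131333133313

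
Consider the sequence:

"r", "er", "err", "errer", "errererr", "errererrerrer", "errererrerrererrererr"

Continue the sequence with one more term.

This is a Fibonacci-style word recurrence s(k) = s(k−1)·s(k−2): e.g. er·r = err.
The next term joins errererrerrererrererr and errererrerrer.

errererrerrererrererrerrererrerrer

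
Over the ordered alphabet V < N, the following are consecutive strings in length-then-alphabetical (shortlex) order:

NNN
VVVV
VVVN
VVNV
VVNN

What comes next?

VNVV

The successor of VVNN increments the rightmost position that isn't already N and resets every position after it to V.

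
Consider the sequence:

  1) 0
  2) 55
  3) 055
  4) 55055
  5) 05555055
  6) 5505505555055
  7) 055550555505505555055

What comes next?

5505505555055055550555505505555055

This is a Fibonacci-style word recurrence s(k) = s(k−2)·s(k−1): e.g. 0·55 = 055.
Continuing: 5505505555055 · 055550555505505555055 gives term 8.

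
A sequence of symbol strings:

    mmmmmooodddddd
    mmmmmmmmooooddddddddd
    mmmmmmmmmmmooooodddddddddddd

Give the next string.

mmmmmmmmmmmmmmooooooddddddddddddddd

The n-th term is 3n-1 m's then n+1 o's then 3n d's, where the shown terms are n = 2, 3, 4.
For the next term, n = 5, so the run lengths are 14, 6, 15.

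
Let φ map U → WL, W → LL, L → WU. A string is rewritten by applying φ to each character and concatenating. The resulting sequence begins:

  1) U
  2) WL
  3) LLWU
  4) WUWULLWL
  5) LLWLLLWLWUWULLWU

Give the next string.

φ(LLWLLLWLWUWULLWU) expands symbol-by-symbol to WU WU LL WU WU WU LL WU LL WL LL WL WU WU LL WL; joining the 16 pieces gives the next term.

WUWULLWUWUWULLWULLWLLLWLWUWULLWL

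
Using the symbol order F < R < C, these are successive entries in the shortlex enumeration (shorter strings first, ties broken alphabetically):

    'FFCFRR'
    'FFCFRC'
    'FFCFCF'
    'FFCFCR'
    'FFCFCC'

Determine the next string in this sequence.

The successor of FFCFCC increments the rightmost position that isn't already C and resets every position after it to F.

FFCRFF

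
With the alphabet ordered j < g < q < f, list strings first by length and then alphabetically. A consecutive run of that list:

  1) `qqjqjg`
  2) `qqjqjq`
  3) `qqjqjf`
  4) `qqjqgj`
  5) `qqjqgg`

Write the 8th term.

Continuing the enumeration 3 steps past qqjqgg: qqjqgg → qqjqgq → qqjqgf → (answer).

qqjqqj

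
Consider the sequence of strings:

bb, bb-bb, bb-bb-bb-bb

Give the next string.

Every step duplicates the string with '-' between the halves.
Doubling bb-bb-bb-bb with '-' between the halves:

bb-bb-bb-bb-bb-bb-bb-bb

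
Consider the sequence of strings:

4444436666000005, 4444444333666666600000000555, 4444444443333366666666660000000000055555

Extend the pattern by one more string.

Term n consists of 2n+3 4's, followed by 2n-1 3's, followed by 3n+1 6's, followed by 3n+2 0's, followed by 2n-1 5's (n = 1, 2, …).
At n = 4 the blocks have lengths 11, 7, 13, 14, 7.

4444444444433333336666666666666000000000000005555555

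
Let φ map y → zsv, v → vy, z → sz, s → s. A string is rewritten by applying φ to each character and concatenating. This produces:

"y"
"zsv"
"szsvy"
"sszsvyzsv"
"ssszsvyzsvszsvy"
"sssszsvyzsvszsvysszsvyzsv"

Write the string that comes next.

ssssszsvyzsvszsvysszsvyzsvssszsvyzsvszsvy

Applying the rule to each of the 25 symbols of sssszsvyzsvszsvysszsvyzsv gives the pieces s s s s sz s vy zsv sz s vy s sz s vy zsv s s sz s vy zsv sz s vy, which concatenate to the answer.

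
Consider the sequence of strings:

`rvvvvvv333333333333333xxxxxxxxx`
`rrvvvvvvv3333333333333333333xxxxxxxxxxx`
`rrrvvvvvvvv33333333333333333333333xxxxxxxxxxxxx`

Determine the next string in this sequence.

rrrrvvvvvvvvv333333333333333333333333333xxxxxxxxxxxxxxx

Reading off run lengths: r runs 1, 2, 3; v runs 6, 7, 8; 3 runs 15, 19, 23; x runs 9, 11, 13 — each is linear in n, where the shown terms are n = 3, 4, 5.
At n = 6 the blocks have lengths 4, 9, 27, 15.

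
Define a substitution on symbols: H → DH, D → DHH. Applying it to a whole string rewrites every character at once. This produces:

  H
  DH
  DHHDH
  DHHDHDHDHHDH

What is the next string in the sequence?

DHHDHDHDHHDHDHHDHDHHDHDHDHHDH

Rewriting each symbol of DHHDHDHDHHDH: D→DHH, H→DH, H→DH, D→DHH, H→DH, D→DHH, H→DH, D→DHH, H→DH, H→DH, D→DHH, H→DH, which concatenates to DHH DH DH DHH DH DHH DH DHH DH DH DHH DH.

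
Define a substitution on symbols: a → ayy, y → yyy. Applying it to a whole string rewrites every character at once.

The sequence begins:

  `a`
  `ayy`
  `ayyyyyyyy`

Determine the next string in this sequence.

ayyyyyyyyyyyyyyyyyyyyyyyyyy

Expanding ayyyyyyyy: a→ayy, y→yyy, y→yyy, y→yyy, y→yyy, y→yyy, y→yyy, y→yyy, y→yyy. Concatenated: ayy yyy yyy yyy yyy yyy yyy yyy yyy.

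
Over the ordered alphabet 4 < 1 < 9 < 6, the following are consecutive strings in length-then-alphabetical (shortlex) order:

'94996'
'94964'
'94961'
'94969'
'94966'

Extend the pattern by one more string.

Find the rightmost character of 94966 below 6, bump it to the next letter, and reset everything to its right to 4.

94644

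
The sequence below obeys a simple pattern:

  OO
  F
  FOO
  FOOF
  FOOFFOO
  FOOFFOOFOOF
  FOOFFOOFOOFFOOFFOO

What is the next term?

FOOFFOOFOOFFOOFFOOFOOFFOOFOOF

This is a Fibonacci-style word recurrence s(k) = s(k−1)·s(k−2): e.g. F·OO = FOO.
Continuing: FOOFFOOFOOFFOOFFOO · FOOFFOOFOOF gives term 8.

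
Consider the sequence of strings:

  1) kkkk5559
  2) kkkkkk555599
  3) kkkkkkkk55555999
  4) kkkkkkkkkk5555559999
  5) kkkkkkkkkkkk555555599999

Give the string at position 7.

The n-th term is 2n+2 k's then n+2 5's then n 9's (n = 1, 2, …).
At n = 7 the blocks have lengths 16, 9, 7.

kkkkkkkkkkkkkkkk5555555559999999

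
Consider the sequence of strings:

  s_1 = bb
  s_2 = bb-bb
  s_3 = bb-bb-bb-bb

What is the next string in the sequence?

bb-bb-bb-bb-bb-bb-bb-bb

Each string is two copies of the previous one joined by '-'.
One more doubling of bb-bb-bb-bb gives the answer.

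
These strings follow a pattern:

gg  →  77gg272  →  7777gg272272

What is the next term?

777777gg272272272

s(k+1) = 77·s(k)·272, so each term gains 77 as a prefix and 272 as a suffix.
One more step from 7777gg272272 gives the answer.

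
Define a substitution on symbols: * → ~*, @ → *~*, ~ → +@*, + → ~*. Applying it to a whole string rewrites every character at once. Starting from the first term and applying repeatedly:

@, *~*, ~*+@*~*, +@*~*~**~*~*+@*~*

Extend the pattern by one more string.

~**~*~*+@*~*+@*~*~*+@*~*+@*~*~**~*~*+@*~*

φ(+@*~*~**~*~*+@*~*) expands symbol-by-symbol to ~* *~* ~* +@* ~* +@* ~* ~* +@* ~* +@* ~* ~* *~* ~* +@* ~*; joining the 17 pieces gives the next term.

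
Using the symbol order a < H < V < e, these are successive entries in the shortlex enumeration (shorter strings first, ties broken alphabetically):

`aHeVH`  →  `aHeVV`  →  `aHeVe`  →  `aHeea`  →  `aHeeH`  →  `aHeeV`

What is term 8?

Advancing 2 positions from aHeeV through aHeeV → aHeee reaches term 8.

aVaaa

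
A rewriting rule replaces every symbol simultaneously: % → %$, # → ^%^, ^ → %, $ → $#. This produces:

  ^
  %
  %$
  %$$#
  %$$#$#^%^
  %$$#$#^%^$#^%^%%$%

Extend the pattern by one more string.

%$$#$#^%^$#^%^%%$%$#^%^%%$%%$%$$#%$

Replace each of the 18 characters of %$$#$#^%^$#^%^%%$% in place — %$ $# $# ^%^ $# ^%^ % %$ % $# ^%^ % %$ % %$ %$ $# %$ — and concatenate.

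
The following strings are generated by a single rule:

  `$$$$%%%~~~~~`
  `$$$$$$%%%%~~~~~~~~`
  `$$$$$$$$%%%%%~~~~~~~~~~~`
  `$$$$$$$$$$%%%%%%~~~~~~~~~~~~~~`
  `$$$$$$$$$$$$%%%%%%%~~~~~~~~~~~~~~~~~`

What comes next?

The n-th term is 2n+2 $'s then n+2 %'s then 3n+2 ~'s (n = 1, 2, …).
For the next term, n = 6, so the run lengths are 14, 8, 20.

$$$$$$$$$$$$$$%%%%%%%%~~~~~~~~~~~~~~~~~~~~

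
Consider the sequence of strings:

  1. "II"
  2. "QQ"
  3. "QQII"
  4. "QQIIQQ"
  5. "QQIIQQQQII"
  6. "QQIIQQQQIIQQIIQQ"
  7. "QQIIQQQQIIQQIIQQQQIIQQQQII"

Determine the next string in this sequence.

QQIIQQQQIIQQIIQQQQIIQQQQIIQQIIQQQQIIQQIIQQ

This is a Fibonacci-style word recurrence s(k) = s(k−1)·s(k−2): e.g. QQ·II = QQII.
Continuing: QQIIQQQQIIQQIIQQQQIIQQQQII · QQIIQQQQIIQQIIQQ gives term 8.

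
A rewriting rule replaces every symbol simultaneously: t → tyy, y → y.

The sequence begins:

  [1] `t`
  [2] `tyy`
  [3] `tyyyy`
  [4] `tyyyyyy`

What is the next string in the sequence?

tyyyyyyyy

Expanding tyyyyyy: t→tyy, y→y, y→y, y→y, y→y, y→y, y→y. Concatenated: tyy y y y y y y.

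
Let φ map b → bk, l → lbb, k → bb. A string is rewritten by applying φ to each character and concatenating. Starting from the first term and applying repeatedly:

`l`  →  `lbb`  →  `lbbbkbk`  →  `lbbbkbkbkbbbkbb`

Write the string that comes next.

Applying the rule to each of the 15 symbols of lbbbkbkbkbbbkbb gives the pieces lbb bk bk bk bb bk bb bk bb bk bk bk bb bk bk, which concatenate to the answer.

lbbbkbkbkbbbkbbbkbbbkbkbkbbbkbk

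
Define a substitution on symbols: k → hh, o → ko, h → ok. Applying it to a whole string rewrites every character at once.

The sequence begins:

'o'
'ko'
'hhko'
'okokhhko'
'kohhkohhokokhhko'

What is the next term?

φ(kohhkohhokokhhko) expands symbol-by-symbol to hh ko ok ok hh ko ok ok ko hh ko hh ok ok hh ko; joining the 16 pieces gives the next term.

hhkookokhhkookokkohhkohhokokhhko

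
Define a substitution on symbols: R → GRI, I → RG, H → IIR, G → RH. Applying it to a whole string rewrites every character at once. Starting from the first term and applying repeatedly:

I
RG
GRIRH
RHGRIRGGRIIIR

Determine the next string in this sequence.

Applying the rule to each of the 13 symbols of RHGRIRGGRIIIR gives the pieces GRI IIR RH GRI RG GRI RH RH GRI RG RG RG GRI, which concatenate to the answer.

GRIIIRRHGRIRGGRIRHRHGRIRGRGRGGRI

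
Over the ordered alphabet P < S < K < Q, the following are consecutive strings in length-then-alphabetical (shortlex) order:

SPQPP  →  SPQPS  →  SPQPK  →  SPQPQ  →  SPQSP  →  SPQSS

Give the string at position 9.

Stepping forward 3 times from SPQSS: SPQSS → SPQSK → SPQSQ, then the target.

SPQKP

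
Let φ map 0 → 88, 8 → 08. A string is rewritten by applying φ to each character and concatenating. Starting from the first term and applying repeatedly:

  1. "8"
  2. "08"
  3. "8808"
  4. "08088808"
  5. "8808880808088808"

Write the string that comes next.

Applying the rule to each of the 16 symbols of 8808880808088808 gives the pieces 08 08 88 08 08 08 88 08 88 08 88 08 08 08 88 08, which concatenate to the answer.

08088808080888088808880808088808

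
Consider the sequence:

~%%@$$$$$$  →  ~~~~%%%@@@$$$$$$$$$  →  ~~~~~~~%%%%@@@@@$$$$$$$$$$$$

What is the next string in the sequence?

Reading off run lengths: ~ runs 1, 4, 7; % runs 2, 3, 4; @ runs 1, 3, 5; $ runs 6, 9, 12 — each is linear in n (n = 1, 2, …).
Setting n = 4 gives 10, 5, 7, 15 characters in each block.

~~~~~~~~~~%%%%%@@@@@@@$$$$$$$$$$$$$$$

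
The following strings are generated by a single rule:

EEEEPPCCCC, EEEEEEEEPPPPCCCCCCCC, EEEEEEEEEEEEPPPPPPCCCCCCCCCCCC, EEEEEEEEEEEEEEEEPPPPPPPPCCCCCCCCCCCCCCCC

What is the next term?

EEEEEEEEEEEEEEEEEEEEPPPPPPPPPPCCCCCCCCCCCCCCCCCCCC

Reading off run lengths: E runs 4, 8, 12, 16; P runs 2, 4, 6, 8; C runs 4, 8, 12, 16 — each is linear in n (n = 1, 2, …).
Setting n = 5 gives 20, 10, 20 characters in each block.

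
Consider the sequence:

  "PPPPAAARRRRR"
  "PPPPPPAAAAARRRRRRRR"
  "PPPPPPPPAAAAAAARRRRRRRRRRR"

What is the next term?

Reading off run lengths: P runs 4, 6, 8; A runs 3, 5, 7; R runs 5, 8, 11 — each is linear in n, where the shown terms are n = 2, 3, 4.
For the next term, n = 5, so the run lengths are 10, 9, 14.

PPPPPPPPPPAAAAAAAAARRRRRRRRRRRRRR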